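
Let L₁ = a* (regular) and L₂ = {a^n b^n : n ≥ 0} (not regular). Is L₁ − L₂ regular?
Yes — L₁ − L₂ is regular.

The only string of a* that lies in {a^n b^n} is ε, so L₁ − L₂ = a* − {ε} = a⁺ = aa*, which is regular.

Note that the bare facts "L₁ regular, L₂ non-regular" do not settle the question by themselves: the closure of regular languages under ∪, ∩, complement and difference applies only when BOTH operands are regular. With a non-regular operand the result can come out regular or non-regular depending on the specific languages, so one has to work out L₁ − L₂ for this particular pair, as above.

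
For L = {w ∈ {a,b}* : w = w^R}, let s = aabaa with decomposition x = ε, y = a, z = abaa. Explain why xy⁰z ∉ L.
xy⁰z = abaa ∉ L

Pumping with i = 0 replaces y = a by y⁰ = ε:
- Original: s = xyz = aabaa; aabaa reversed is aabaa, the same string, so it is a palindrome and is in L
- Pumped: xy⁰z = ε · ε · abaa = abaa
- abaa reversed is aaba ≠ abaa, so it is not a palindrome and is not in L

The pumping lemma would require xy⁰z ∈ L, so this decomposition yields a contradiction.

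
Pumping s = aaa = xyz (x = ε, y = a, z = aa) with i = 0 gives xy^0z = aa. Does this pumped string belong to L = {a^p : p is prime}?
Yes

xy⁰z = ε · ε · aa = aa.
aa has length 2, which is prime, so it is in L.
(A single pumped string landing in L is not a contradiction by itself; a non-regularity proof needs some i for which xy^i z ∉ L, for every admissible decomposition.)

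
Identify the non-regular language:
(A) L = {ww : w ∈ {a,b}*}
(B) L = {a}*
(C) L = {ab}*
(A) {ww : w ∈ {a,b}*}

(A) L = {ww : w ∈ {a,b}*} is NOT regular.

The pumping lemma can be used to prove this:
After pumping, the two halves no longer match

The other languages are regular because they can be recognized by finite automata.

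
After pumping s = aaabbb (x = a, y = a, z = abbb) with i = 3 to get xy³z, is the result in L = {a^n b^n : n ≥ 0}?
No

xy³z = a · aaa · abbb = aaaaabbb.
aaaaabbb has 5 a's and 3 b's; 5 ≠ 3, so it is not in L.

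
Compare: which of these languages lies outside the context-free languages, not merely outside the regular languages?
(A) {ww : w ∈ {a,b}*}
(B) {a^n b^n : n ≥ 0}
(A) {ww : w ∈ {a,b}*}

(A) {ww : w ∈ {a,b}*} requires the CFL pumping lemma.

- {a^n b^n : n ≥ 0} is context-free (but not regular)
  • Can be shown non-regular with the regular pumping lemma
  • After pumping, the number of a's and b's become unequal

- {ww : w ∈ {a,b}*} is NOT context-free
  • Requires the CFL pumping lemma to prove
  • Even a PDA cannot compare two arbitrary halves symbol by symbol; CFL pumping on a^p b^p a^p b^p fails

The CFL pumping lemma is "stronger" in that it can prove non-membership
in the larger class of context-free languages.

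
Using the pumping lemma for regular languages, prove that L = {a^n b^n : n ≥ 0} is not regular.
Assume for contradiction that L is regular, and let p ≥ 1 be the pumping length given by the pumping lemma.
Choose s = a^p b^p. Then s ∈ L and |s| = 2p ≥ p.
By the pumping lemma, s = xyz for some x, y, z with |xy| ≤ p, |y| ≥ 1, and xy^i z ∈ L for every i ≥ 0.
Since |xy| ≤ p and the first p symbols of s are all a's, we must have y = a^k for some k with 1 ≤ k ≤ p.

Take i = 2: xy²z = a^(p + k) b^p.
This string has p + k a's but p b's, and p + k > p because k ≥ 1. So xy²z ∉ L.

This contradicts the pumping lemma, which requires xy^i z ∈ L for all i ≥ 0.
Hence L = {a^n b^n : n ≥ 0} is not regular. ∎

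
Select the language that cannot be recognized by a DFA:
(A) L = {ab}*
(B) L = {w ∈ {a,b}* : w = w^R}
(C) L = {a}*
(B) {w ∈ {a,b}* : w = w^R}

(B) L = {w ∈ {a,b}* : w = w^R} is NOT regular.

The pumping lemma can be used to prove this:
After pumping, the string is no longer symmetric

The other languages are regular because they can be recognized by finite automata.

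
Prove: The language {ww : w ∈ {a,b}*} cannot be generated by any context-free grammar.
Assume for contradiction that L is context-free, and let p ≥ 1 be the pumping length given by the pumping lemma for CFLs.
Choose s = a^p b^p a^p b^p. Then s ∈ L (take w = a^p b^p) and |s| = 4p ≥ p.
By the CFL pumping lemma, s = uvxyz for some u, v, x, y, z with |vxy| ≤ p, |vy| ≥ 1, and uv^i xy^i z ∈ L for every i ≥ 0.

Write s as four blocks A₁ B₁ A₂ B₂ with A₁ = A₂ = a^p and B₁ = B₂ = b^p. Since |vxy| ≤ p, the window vxy lies inside at most two adjacent blocks. Take i = 0 and let t = uxz, so |t| = 4p − |vy| with 1 ≤ |vy| ≤ p. If |t| is odd, t ∉ L immediately, so assume |vy| is even (hence |vy| ≥ 2) and |t|/2 = 2p − |vy|/2, which satisfies p ≤ |t|/2 ≤ 2p − 1.

Case 1 (vxy inside A₁B₁): t = a^(p−j) b^(p−l) a^p b^p with j + l = |vy|. The second half of t has length < 2p, so it is a suffix of the trailing a^p b^p and ends in b; the first half is a^(p−j) b^(p−l) a^((j+l)/2), which ends in a because (j+l)/2 ≥ 1. The halves differ, so t ∉ L.

Case 2 (vxy inside B₁A₂, straddling the middle): t = a^p b^(p−j) a^(p−l) b^p with j + l = |vy|. If t = ww, then w is a prefix of t of length ≥ p, so w begins with a^p; and w is a suffix of t of length ≥ p, so w ends with b^p. That forces |w| ≥ 2p, contradicting |w| = |t|/2 ≤ 2p − 1. So t ∉ L.

Case 3 (vxy inside A₂B₂): t = a^p b^p a^(p−j) b^(p−l) with j + l = |vy|. The first half of t is a prefix of a^p b^p, so it begins with a; the second half is b^((j+l)/2) a^(p−j) b^(p−l), which begins with b. The halves differ, so t ∉ L.

In every case uv⁰xy⁰z = uxz ∉ L.

This contradicts the CFL pumping lemma, which requires uv^i xy^i z ∈ L for all i ≥ 0.
Hence L = {ww : w ∈ {a,b}*} is not context-free. ∎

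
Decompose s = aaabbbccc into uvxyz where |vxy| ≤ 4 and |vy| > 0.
u='aa', v='a', x='bb', y='b', z='ccc'

For s = aaabbbccc with pumping length p = 4:

One valid decomposition:
- u = 'aa'
- v = 'a'
- x = 'bb'
- y = 'b'
- z = 'ccc'

Verification:
- uvxyz = 'aa' + 'a' + 'bb' + 'b' + 'ccc' = aaabbbccc ✓
- |vxy| = |'abbb'| = 4 ≤ 4 ✓
- |vy| = |'ab'| = 2 > 0 ✓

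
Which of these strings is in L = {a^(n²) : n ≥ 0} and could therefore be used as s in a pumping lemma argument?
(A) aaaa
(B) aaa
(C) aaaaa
(A) aaaa

The pumping lemma is applied to a string s that lies in L, so first check membership of each option:
- (A) aaaa has length 4 = 2², a perfect square, so it is in L ✓
- (B) aaa has length 3, strictly between 1² = 1 and 2² = 4, so it is not in L ✗
- (C) aaaaa has length 5, strictly between 2² = 4 and 3² = 9, so it is not in L ✗

Only (A) aaaa is in L, so it is the only candidate that could play the role of s.
(In a complete proof one picks s in terms of the pumping length p so that |s| ≥ p is guaranteed; a fixed string like aaaa illustrates the shape of such an s.)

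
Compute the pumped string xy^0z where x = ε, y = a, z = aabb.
aabb

Given x = '', y = 'a', z = 'aabb' and i = 0:

xy^0z = x + y·y·...·y (0 times) + z
       = '' + 'a'^0 + 'aabb'
       = '' + '' + 'aabb'
       = 'aabb'

The pumped string is 'aabb' with length 4.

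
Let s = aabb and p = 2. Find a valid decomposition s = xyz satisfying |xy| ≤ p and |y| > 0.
x = 'a', y = 'a', z = 'bb'

For s = aabb and p = 2, one valid decomposition is:
- x = 'a' (length 1)
- y = 'a' (length 1)
- z = 'bb' (length 2)

Verification:
- xyz = 'a' + 'a' + 'bb' = aabb ✓
- |xy| = 2 ≤ 2 ✓
- |y| = 1 > 0 ✓

All pumping lemma constraints are satisfied.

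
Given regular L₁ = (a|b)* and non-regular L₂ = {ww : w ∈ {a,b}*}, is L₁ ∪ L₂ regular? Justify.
Yes — L₁ ∪ L₂ is regular.

{ww} ⊆ (a|b)*, so L₁ ∪ L₂ = (a|b)*, which is regular.

Note that the bare facts "L₁ regular, L₂ non-regular" do not settle the question by themselves: the closure of regular languages under ∪, ∩, complement and difference applies only when BOTH operands are regular. With a non-regular operand the result can come out regular or non-regular depending on the specific languages, so one has to work out L₁ ∪ L₂ for this particular pair, as above.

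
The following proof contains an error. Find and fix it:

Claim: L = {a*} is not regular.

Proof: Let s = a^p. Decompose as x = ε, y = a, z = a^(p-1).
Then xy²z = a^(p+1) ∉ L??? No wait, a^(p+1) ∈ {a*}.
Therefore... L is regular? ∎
Error: The proof attempts to show a*  is not regular, but a* IS regular!

Correction: a* is a regular language (recognized by a simple DFA with one accepting state and self-loop on 'a'). The pumping lemma can only prove non-regularity, not regularity. For regular languages, pumping always works.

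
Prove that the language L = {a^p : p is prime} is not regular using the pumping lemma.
Assume for contradiction that L is regular, and let p ≥ 1 be the pumping length given by the pumping lemma.
Choose a prime q with q ≥ p (one exists because there are infinitely many primes) and let s = a^q. Then s ∈ L and |s| = q ≥ p.
By the pumping lemma, s = xyz for some x, y, z with |xy| ≤ p, |y| ≥ 1, and xy^i z ∈ L for every i ≥ 0.
Here y = a^k for some k with 1 ≤ k ≤ p, and xy^i z = a^(q + (i − 1)k) for every i ≥ 0.

Take i = q + 1: |xy^(q+1) z| = q + qk = q(k + 1).
Both factors satisfy q ≥ 2 and k + 1 ≥ 2, so q(k + 1) is composite, and xy^(q+1) z ∉ L.

This contradicts the pumping lemma, which requires xy^i z ∈ L for all i ≥ 0.
Hence L = {a^p : p is prime} is not regular. ∎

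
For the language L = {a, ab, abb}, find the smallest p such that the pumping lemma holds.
p = 4

For a finite language L, the pumping lemma holds vacuously if p > max|s| for s ∈ L.

The longest string in L = {a, ab, abb} has length 3.
If p = 4, then no string s ∈ L has |s| ≥ p, so the condition is vacuously true.

The minimum pumping length is p = 4.

Why no smaller p works: for any p ≤ 3, the longest string s ∈ L has |s| = 3 ≥ p, so it would
have to be pumpable; but pumping up (i = 2, 3, ...) produces ever longer strings, which cannot all lie in the
finite language L. So the pumping property fails for every p ≤ 3.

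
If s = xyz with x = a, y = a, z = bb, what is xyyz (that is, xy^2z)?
aaabb

Given x = 'a', y = 'a', z = 'bb' and i = 2:

xy^2z = x + y·y·...·y (2 times) + z
       = 'a' + 'a'^2 + 'bb'
       = 'a' + 'aa' + 'bb'
       = 'aaabb'

The pumped string is 'aaabb' with length 5.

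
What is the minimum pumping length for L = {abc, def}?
p = 4

For a finite language L, the pumping lemma holds vacuously if p > max|s| for s ∈ L.

The longest string in L = {abc, def} has length 3.
If p = 4, then no string s ∈ L has |s| ≥ p, so the condition is vacuously true.

The minimum pumping length is p = 4.

Why no smaller p works: for any p ≤ 3, the longest string s ∈ L has |s| = 3 ≥ p, so it would
have to be pumpable; but pumping up (i = 2, 3, ...) produces ever longer strings, which cannot all lie in the
finite language L. So the pumping property fails for every p ≤ 3.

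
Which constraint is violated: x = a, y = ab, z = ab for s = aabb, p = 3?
Violated: xyz = s

The decomposition x = a, y = ab, z = ab for s = aabb with p = 3
violates the constraint: xyz = s

xyz = 'a' + 'ab' + 'ab' = 'aabab' ≠ 'aabb' = s. The decomposition doesn't reconstruct s.

Pumping lemma constraints:
1. xyz = s (decomposition is valid)
2. |xy| ≤ p
3. |y| > 0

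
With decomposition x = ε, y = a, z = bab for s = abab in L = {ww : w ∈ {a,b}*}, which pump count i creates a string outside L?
i = 2

xy²z = ε · aa · bab = aabab; aabab has odd length 5, so it cannot be written as ww and is not in L.
(Other choices also work, e.g. i = 0, 3; only i = 1 is guaranteed to stay in L since xy¹z = s.)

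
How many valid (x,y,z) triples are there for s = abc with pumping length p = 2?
3

For s = 'abc' with pumping length p = 2:

Constraints: |xy| ≤ 2, |y| > 0

Valid decompositions (|xy| ≤ p, |y| ≥ 1):
  • x='', y='a', z='bc'
  • x='a', y='b', z='c'
  • x='', y='ab', z='c'

Total count: 3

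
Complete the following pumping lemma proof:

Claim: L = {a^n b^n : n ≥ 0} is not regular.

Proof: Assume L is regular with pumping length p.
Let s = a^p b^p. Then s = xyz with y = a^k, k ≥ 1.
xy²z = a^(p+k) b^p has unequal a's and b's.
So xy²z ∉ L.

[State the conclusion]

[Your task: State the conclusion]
This contradicts the pumping lemma for regular languages,
which guarantees xy^i z ∈ L for all i ≥ 0.

Since our assumption that L is regular leads to a contradiction,
we conclude that L = {a^n b^n : n ≥ 0} is NOT regular. ∎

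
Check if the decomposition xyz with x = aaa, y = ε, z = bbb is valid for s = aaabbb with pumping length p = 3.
Violated: |y| > 0

The decomposition x = aaa, y = ε, z = bbb for s = aaabbb with p = 3
violates the constraint: |y| > 0

|y| = 0, but the pumping lemma requires |y| > 0 (y must be non-empty).

Pumping lemma constraints:
1. xyz = s (decomposition is valid)
2. |xy| ≤ p
3. |y| > 0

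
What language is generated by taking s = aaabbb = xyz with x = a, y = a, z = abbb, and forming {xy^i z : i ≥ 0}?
{xy^i z : i ≥ 0} = {a^(2+i) b^3 : i ≥ 0} = {aabbb, aaabbb, aaaabbb, ...}

With x = a, y = a, z = abbb: Starting with aaabbb and pumping the second 'a', we get strings with 2+i a's followed by 3 b's for i = 0, 1, 2, ...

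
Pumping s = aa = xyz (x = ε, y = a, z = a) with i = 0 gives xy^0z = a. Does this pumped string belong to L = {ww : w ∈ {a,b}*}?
No

xy⁰z = ε · ε · a = a.
a has odd length 1, so it cannot be written as ww and is not in L.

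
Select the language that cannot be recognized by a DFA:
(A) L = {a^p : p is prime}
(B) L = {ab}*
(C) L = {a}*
(A) {a^p : p is prime}

(A) L = {a^p : p is prime} is NOT regular.

The pumping lemma can be used to prove this:
After pumping, the length becomes composite

The other languages are regular because they can be recognized by finite automata.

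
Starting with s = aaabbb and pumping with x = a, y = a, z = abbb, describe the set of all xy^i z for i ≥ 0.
{xy^i z : i ≥ 0} = {a^(2+i) b^3 : i ≥ 0} = {aabbb, aaabbb, aaaabbb, ...}

With x = a, y = a, z = abbb: Starting with aaabbb and pumping the second 'a', we get strings with 2+i a's followed by 3 b's for i = 0, 1, 2, ...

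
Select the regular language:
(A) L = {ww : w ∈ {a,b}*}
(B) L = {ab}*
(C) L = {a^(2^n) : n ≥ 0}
(B) {ab}*

(B) L = {ab}* is regular.

This can be recognized by a finite automaton (DFA/NFA).
Regular expressions like {ab}* define regular languages.

The other choices are not regular:
- {a^(2^n) : n ≥ 0}: After pumping, length is no longer a power of 2
- {ww : w ∈ {a,b}*}: After pumping, the two halves no longer match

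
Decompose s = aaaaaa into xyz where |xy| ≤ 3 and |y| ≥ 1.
x = 'a', y = 'a', z = 'aaaa'

For s = aaaaaa and p = 3, one valid decomposition is:
- x = 'a' (length 1)
- y = 'a' (length 1)
- z = 'aaaa' (length 4)

Verification:
- xyz = 'a' + 'a' + 'aaaa' = aaaaaa ✓
- |xy| = 2 ≤ 3 ✓
- |y| = 1 > 0 ✓

All pumping lemma constraints are satisfied.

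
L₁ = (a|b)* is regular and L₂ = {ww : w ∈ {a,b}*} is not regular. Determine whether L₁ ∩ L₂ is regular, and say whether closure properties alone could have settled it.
No — L₁ ∩ L₂ is not regular.

(a|b)* is all strings over {a,b}, so L₁ ∩ L₂ = {ww : w ∈ {a,b}*} = L₂ itself, which is not regular (pump s = a^p b a^p b).

Note that the bare facts "L₁ regular, L₂ non-regular" do not settle the question by themselves: the closure of regular languages under ∪, ∩, complement and difference applies only when BOTH operands are regular. With a non-regular operand the result can come out regular or non-regular depending on the specific languages, so one has to work out L₁ ∩ L₂ for this particular pair, as above.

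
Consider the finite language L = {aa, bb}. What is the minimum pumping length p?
p = 3

For a finite language L, the pumping lemma holds vacuously if p > max|s| for s ∈ L.

The longest string in L = {aa, bb} has length 2.
If p = 3, then no string s ∈ L has |s| ≥ p, so the condition is vacuously true.

The minimum pumping length is p = 3.

Why no smaller p works: for any p ≤ 2, the longest string s ∈ L has |s| = 2 ≥ p, so it would
have to be pumpable; but pumping up (i = 2, 3, ...) produces ever longer strings, which cannot all lie in the
finite language L. So the pumping property fails for every p ≤ 2.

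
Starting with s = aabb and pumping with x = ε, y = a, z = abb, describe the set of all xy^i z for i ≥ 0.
{xy^i z : i ≥ 0} = {a^(i+1) b^2 : i ≥ 0} = {abb, aabb, aaabb, ...}

With x = ε, y = a, z = abb: Starting with aabb and pumping the first 'a' (z = abb keeps the second 'a'), we get strings with i+1 a's followed by 2 b's for i = 0, 1, 2, ...; note bb is not produced because z always contributes one a.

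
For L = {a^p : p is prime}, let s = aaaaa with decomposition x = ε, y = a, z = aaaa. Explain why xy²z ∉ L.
xy²z = aaaaaa ∉ L

Pumping with i = 2 replaces y = a by y² = aa:
- Original: s = xyz = aaaaa; aaaaa has length 5, which is prime, so it is in L
- Pumped: xy²z = ε · aa · aaaa = aaaaaa
- aaaaaa has length 6 = 2 × 3, which is not prime, so it is not in L

The pumping lemma would require xy²z ∈ L, so this decomposition yields a contradiction.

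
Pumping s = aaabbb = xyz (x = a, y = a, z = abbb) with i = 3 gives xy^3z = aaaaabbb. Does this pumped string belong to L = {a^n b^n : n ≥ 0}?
No

xy³z = a · aaa · abbb = aaaaabbb.
aaaaabbb has 5 a's and 3 b's; 5 ≠ 3, so it is not in L.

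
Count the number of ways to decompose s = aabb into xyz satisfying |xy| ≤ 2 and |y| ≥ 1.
3

For s = 'aabb' with pumping length p = 2:

Constraints: |xy| ≤ 2, |y| > 0

Valid decompositions (|xy| ≤ p, |y| ≥ 1):
  • x='', y='a', z='abb'
  • x='a', y='a', z='bb'
  • x='', y='aa', z='bb'

Total count: 3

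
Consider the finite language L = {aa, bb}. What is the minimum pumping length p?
p = 3

For a finite language L, the pumping lemma holds vacuously if p > max|s| for s ∈ L.

The longest string in L = {aa, bb} has length 2.
If p = 3, then no string s ∈ L has |s| ≥ p, so the condition is vacuously true.

The minimum pumping length is p = 3.

Why no smaller p works: for any p ≤ 2, the longest string s ∈ L has |s| = 2 ≥ p, so it would
have to be pumpable; but pumping up (i = 2, 3, ...) produces ever longer strings, which cannot all lie in the
finite language L. So the pumping property fails for every p ≤ 2.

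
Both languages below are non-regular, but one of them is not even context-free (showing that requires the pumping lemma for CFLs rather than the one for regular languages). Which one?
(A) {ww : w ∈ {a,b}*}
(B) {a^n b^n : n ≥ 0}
(A) {ww : w ∈ {a,b}*}

(A) {ww : w ∈ {a,b}*} requires the CFL pumping lemma.

- {a^n b^n : n ≥ 0} is context-free (but not regular)
  • Can be shown non-regular with the regular pumping lemma
  • After pumping, the number of a's and b's become unequal

- {ww : w ∈ {a,b}*} is NOT context-free
  • Requires the CFL pumping lemma to prove
  • Even a PDA cannot compare two arbitrary halves symbol by symbol; CFL pumping on a^p b^p a^p b^p fails

The CFL pumping lemma is "stronger" in that it can prove non-membership
in the larger class of context-free languages.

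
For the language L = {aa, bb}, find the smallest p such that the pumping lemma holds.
p = 3

For a finite language L, the pumping lemma holds vacuously if p > max|s| for s ∈ L.

The longest string in L = {aa, bb} has length 2.
If p = 3, then no string s ∈ L has |s| ≥ p, so the condition is vacuously true.

The minimum pumping length is p = 3.

Why no smaller p works: for any p ≤ 2, the longest string s ∈ L has |s| = 2 ≥ p, so it would
have to be pumpable; but pumping up (i = 2, 3, ...) produces ever longer strings, which cannot all lie in the
finite language L. So the pumping property fails for every p ≤ 2.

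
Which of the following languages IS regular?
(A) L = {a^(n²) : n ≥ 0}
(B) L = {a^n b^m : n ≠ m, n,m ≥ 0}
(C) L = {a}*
(C) {a}*

(C) L = {a}* is regular.

This can be recognized by a finite automaton (DFA/NFA).
Regular expressions like {a}* define regular languages.

The other choices are not regular:
- {a^n b^m : n ≠ m, n,m ≥ 0}: After pumping a's, we can make n = m
- {a^(n²) : n ≥ 0}: After pumping, length is no longer a perfect square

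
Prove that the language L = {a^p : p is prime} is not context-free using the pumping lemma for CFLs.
Assume for contradiction that L is context-free, and let p ≥ 1 be the pumping length given by the pumping lemma for CFLs.
Choose a prime q with q ≥ p and let s = a^q. Then s ∈ L and |s| = q ≥ p.
By the CFL pumping lemma, s = uvxyz for some u, v, x, y, z with |vxy| ≤ p, |vy| ≥ 1, and uv^i xy^i z ∈ L for every i ≥ 0.
All symbols are a's, so only lengths matter: let k = |vy|, with 1 ≤ k ≤ p. Then |uv^i xy^i z| = q + (i − 1)k.

Take i = q + 1: the length is q + qk = q(k + 1).
Both factors satisfy q ≥ 2 and k + 1 ≥ 2, so q(k + 1) is composite and uv^(q+1) xy^(q+1) z ∉ L.

This contradicts the CFL pumping lemma, which requires uv^i xy^i z ∈ L for all i ≥ 0.
Hence L = {a^p : p is prime} is not context-free. ∎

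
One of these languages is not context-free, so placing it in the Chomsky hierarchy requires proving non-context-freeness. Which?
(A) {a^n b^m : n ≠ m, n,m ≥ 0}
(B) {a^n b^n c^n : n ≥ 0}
(B) {a^n b^n c^n : n ≥ 0}

(B) {a^n b^n c^n : n ≥ 0} requires the CFL pumping lemma.

- {a^n b^m : n ≠ m, n,m ≥ 0} is context-free (but not regular)
  • Can be shown non-regular with the regular pumping lemma
  • After pumping a's, we can make n = m

- {a^n b^n c^n : n ≥ 0} is NOT context-free
  • Requires the CFL pumping lemma to prove
  • Cannot maintain three equal counts simultaneously

The CFL pumping lemma is "stronger" in that it can prove non-membership
in the larger class of context-free languages.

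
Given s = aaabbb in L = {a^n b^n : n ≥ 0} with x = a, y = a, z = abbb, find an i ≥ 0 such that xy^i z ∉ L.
i = 0

xy⁰z = a · ε · abbb = aabbb; aabbb has 2 a's and 3 b's; 2 ≠ 3, so it is not in L.
(Other choices also work, e.g. i = 2, 3; only i = 1 is guaranteed to stay in L since xy¹z = s.)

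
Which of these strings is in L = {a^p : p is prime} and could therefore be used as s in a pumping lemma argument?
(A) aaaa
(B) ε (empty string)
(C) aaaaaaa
(C) aaaaaaa

The pumping lemma is applied to a string s that lies in L, so first check membership of each option:
- (A) aaaa has length 4 = 2 × 2, which is not prime, so it is not in L ✗
- (B) ε has length 0, which is not prime, so it is not in L ✗
- (C) aaaaaaa has length 7, which is prime, so it is in L ✓

Only (C) aaaaaaa is in L, so it is the only candidate that could play the role of s.
(In a complete proof one picks s in terms of the pumping length p so that |s| ≥ p is guaranteed; a fixed string like aaaaaaa illustrates the shape of such an s.)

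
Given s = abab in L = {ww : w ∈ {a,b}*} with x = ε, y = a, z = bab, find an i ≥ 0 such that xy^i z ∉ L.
i = 0

xy⁰z = ε · ε · bab = bab; bab has odd length 3, so it cannot be written as ww and is not in L.
(Other choices also work, e.g. i = 2, 3; only i = 1 is guaranteed to stay in L since xy¹z = s.)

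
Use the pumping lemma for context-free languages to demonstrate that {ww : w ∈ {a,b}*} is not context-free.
Assume for contradiction that L is context-free, and let p ≥ 1 be the pumping length given by the pumping lemma for CFLs.
Choose s = a^p b^p a^p b^p. Then s ∈ L (take w = a^p b^p) and |s| = 4p ≥ p.
By the CFL pumping lemma, s = uvxyz for some u, v, x, y, z with |vxy| ≤ p, |vy| ≥ 1, and uv^i xy^i z ∈ L for every i ≥ 0.

Write s as four blocks A₁ B₁ A₂ B₂ with A₁ = A₂ = a^p and B₁ = B₂ = b^p. Since |vxy| ≤ p, the window vxy lies inside at most two adjacent blocks. Take i = 0 and let t = uxz, so |t| = 4p − |vy| with 1 ≤ |vy| ≤ p. If |t| is odd, t ∉ L immediately, so assume |vy| is even (hence |vy| ≥ 2) and |t|/2 = 2p − |vy|/2, which satisfies p ≤ |t|/2 ≤ 2p − 1.

Case 1 (vxy inside A₁B₁): t = a^(p−j) b^(p−l) a^p b^p with j + l = |vy|. The second half of t has length < 2p, so it is a suffix of the trailing a^p b^p and ends in b; the first half is a^(p−j) b^(p−l) a^((j+l)/2), which ends in a because (j+l)/2 ≥ 1. The halves differ, so t ∉ L.

Case 2 (vxy inside B₁A₂, straddling the middle): t = a^p b^(p−j) a^(p−l) b^p with j + l = |vy|. If t = ww, then w is a prefix of t of length ≥ p, so w begins with a^p; and w is a suffix of t of length ≥ p, so w ends with b^p. That forces |w| ≥ 2p, contradicting |w| = |t|/2 ≤ 2p − 1. So t ∉ L.

Case 3 (vxy inside A₂B₂): t = a^p b^p a^(p−j) b^(p−l) with j + l = |vy|. The first half of t is a prefix of a^p b^p, so it begins with a; the second half is b^((j+l)/2) a^(p−j) b^(p−l), which begins with b. The halves differ, so t ∉ L.

In every case uv⁰xy⁰z = uxz ∉ L.

This contradicts the CFL pumping lemma, which requires uv^i xy^i z ∈ L for all i ≥ 0.
Hence L = {ww : w ∈ {a,b}*} is not context-free. ∎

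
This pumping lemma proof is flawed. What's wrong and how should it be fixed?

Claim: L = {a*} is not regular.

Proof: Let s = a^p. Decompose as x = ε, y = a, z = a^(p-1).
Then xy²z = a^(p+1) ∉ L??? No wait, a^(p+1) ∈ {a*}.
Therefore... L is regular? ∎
Error: The proof attempts to show a*  is not regular, but a* IS regular!

Correction: a* is a regular language (recognized by a simple DFA with one accepting state and self-loop on 'a'). The pumping lemma can only prove non-regularity, not regularity. For regular languages, pumping always works.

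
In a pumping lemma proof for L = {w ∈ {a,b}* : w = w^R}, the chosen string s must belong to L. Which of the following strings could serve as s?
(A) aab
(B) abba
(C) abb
(B) abba

The pumping lemma is applied to a string s that lies in L, so first check membership of each option:
- (A) aab reversed is baa ≠ aab, so it is not a palindrome and is not in L ✗
- (B) abba reversed is abba, the same string, so it is a palindrome and is in L ✓
- (C) abb reversed is bba ≠ abb, so it is not a palindrome and is not in L ✗

Only (B) abba is in L, so it is the only candidate that could play the role of s.
(In a complete proof one picks s in terms of the pumping length p so that |s| ≥ p is guaranteed; a fixed string like abba illustrates the shape of such an s.)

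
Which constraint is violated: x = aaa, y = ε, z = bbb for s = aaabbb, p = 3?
Violated: |y| > 0

The decomposition x = aaa, y = ε, z = bbb for s = aaabbb with p = 3
violates the constraint: |y| > 0

|y| = 0, but the pumping lemma requires |y| > 0 (y must be non-empty).

Pumping lemma constraints:
1. xyz = s (decomposition is valid)
2. |xy| ≤ p
3. |y| > 0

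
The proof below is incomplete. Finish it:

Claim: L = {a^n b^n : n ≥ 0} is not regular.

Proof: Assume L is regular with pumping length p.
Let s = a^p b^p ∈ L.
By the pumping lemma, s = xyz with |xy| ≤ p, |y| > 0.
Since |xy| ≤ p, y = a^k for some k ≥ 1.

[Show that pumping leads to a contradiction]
Consider xy²z = a^(p+k) b^p.

Since k ≥ 1, we have p + k > p.
So xy²z has more a's than b's: (p+k) a's vs p b's.
This means xy²z ∉ L because a^n b^n requires equal counts.

This contradicts the pumping lemma which states xy²z ∈ L.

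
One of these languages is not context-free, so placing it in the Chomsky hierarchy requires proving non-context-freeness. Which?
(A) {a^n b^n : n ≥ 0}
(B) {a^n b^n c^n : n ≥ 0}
(B) {a^n b^n c^n : n ≥ 0}

(B) {a^n b^n c^n : n ≥ 0} requires the CFL pumping lemma.

- {a^n b^n : n ≥ 0} is context-free (but not regular)
  • Can be shown non-regular with the regular pumping lemma
  • After pumping, the number of a's and b's become unequal

- {a^n b^n c^n : n ≥ 0} is NOT context-free
  • Requires the CFL pumping lemma to prove
  • Cannot maintain three equal counts simultaneously

The CFL pumping lemma is "stronger" in that it can prove non-membership
in the larger class of context-free languages.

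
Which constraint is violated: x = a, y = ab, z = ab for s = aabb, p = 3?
Violated: xyz = s

The decomposition x = a, y = ab, z = ab for s = aabb with p = 3
violates the constraint: xyz = s

xyz = 'a' + 'ab' + 'ab' = 'aabab' ≠ 'aabb' = s. The decomposition doesn't reconstruct s.

Pumping lemma constraints:
1. xyz = s (decomposition is valid)
2. |xy| ≤ p
3. |y| > 0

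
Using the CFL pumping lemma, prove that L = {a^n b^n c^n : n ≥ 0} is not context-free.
Assume for contradiction that L is context-free, and let p ≥ 1 be the pumping length given by the pumping lemma for CFLs.
Choose s = a^p b^p c^p. Then s ∈ L and |s| = 3p ≥ p.
By the CFL pumping lemma, s = uvxyz for some u, v, x, y, z with |vxy| ≤ p, |vy| ≥ 1, and uv^i xy^i z ∈ L for every i ≥ 0.

Because |vxy| ≤ p, the window vxy cannot contain both an a and a c: any substring of s containing both must include the entire block b^p plus at least one a and one c, so it has length ≥ p + 2 > p.
Hence at least one of the letters a, c does not occur in vy at all.

Take i = 0: the string uxz is obtained from s by deleting |vy| ≥ 1 symbols, so |uxz| = 3p − |vy| < 3p.
But the letter (a or c) that does not occur in vy still occurs exactly p times in uxz. Every string of L with exactly p copies of some letter is a^p b^p c^p, of length 3p. Since |uxz| < 3p, uxz ∉ L.

This contradicts the CFL pumping lemma, which requires uv^i xy^i z ∈ L for all i ≥ 0.
Hence L = {a^n b^n c^n : n ≥ 0} is not context-free. ∎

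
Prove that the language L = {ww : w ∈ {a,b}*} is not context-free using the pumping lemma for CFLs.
Assume for contradiction that L is context-free, and let p ≥ 1 be the pumping length given by the pumping lemma for CFLs.
Choose s = a^p b^p a^p b^p. Then s ∈ L (take w = a^p b^p) and |s| = 4p ≥ p.
By the CFL pumping lemma, s = uvxyz for some u, v, x, y, z with |vxy| ≤ p, |vy| ≥ 1, and uv^i xy^i z ∈ L for every i ≥ 0.

Write s as four blocks A₁ B₁ A₂ B₂ with A₁ = A₂ = a^p and B₁ = B₂ = b^p. Since |vxy| ≤ p, the window vxy lies inside at most two adjacent blocks. Take i = 0 and let t = uxz, so |t| = 4p − |vy| with 1 ≤ |vy| ≤ p. If |t| is odd, t ∉ L immediately, so assume |vy| is even (hence |vy| ≥ 2) and |t|/2 = 2p − |vy|/2, which satisfies p ≤ |t|/2 ≤ 2p − 1.

Case 1 (vxy inside A₁B₁): t = a^(p−j) b^(p−l) a^p b^p with j + l = |vy|. The second half of t has length < 2p, so it is a suffix of the trailing a^p b^p and ends in b; the first half is a^(p−j) b^(p−l) a^((j+l)/2), which ends in a because (j+l)/2 ≥ 1. The halves differ, so t ∉ L.

Case 2 (vxy inside B₁A₂, straddling the middle): t = a^p b^(p−j) a^(p−l) b^p with j + l = |vy|. If t = ww, then w is a prefix of t of length ≥ p, so w begins with a^p; and w is a suffix of t of length ≥ p, so w ends with b^p. That forces |w| ≥ 2p, contradicting |w| = |t|/2 ≤ 2p − 1. So t ∉ L.

Case 3 (vxy inside A₂B₂): t = a^p b^p a^(p−j) b^(p−l) with j + l = |vy|. The first half of t is a prefix of a^p b^p, so it begins with a; the second half is b^((j+l)/2) a^(p−j) b^(p−l), which begins with b. The halves differ, so t ∉ L.

In every case uv⁰xy⁰z = uxz ∉ L.

This contradicts the CFL pumping lemma, which requires uv^i xy^i z ∈ L for all i ≥ 0.
Hence L = {ww : w ∈ {a,b}*} is not context-free. ∎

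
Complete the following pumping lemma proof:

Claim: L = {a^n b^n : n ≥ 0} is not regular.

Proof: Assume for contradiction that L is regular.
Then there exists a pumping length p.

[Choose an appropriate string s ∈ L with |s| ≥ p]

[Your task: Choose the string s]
s = a^p b^p

This string is in L (has equal a's and b's) and has length 2p ≥ p.
Any decomposition xyz with |xy| ≤ p means y consists only of a's,
so pumping will unbalance the counts.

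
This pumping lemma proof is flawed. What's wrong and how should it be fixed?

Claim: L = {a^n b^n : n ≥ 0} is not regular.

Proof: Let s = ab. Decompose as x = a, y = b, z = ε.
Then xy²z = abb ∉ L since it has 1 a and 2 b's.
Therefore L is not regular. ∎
Error: The string s = ab might be shorter than the pumping length p.

Correction: Choose s = a^p b^p to ensure |s| ≥ p. Also, the decomposition is wrong: with |xy| ≤ p, y cannot include b's when s starts with p a's.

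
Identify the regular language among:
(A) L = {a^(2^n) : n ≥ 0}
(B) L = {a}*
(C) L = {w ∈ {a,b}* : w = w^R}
(B) {a}*

(B) L = {a}* is regular.

This can be recognized by a finite automaton (DFA/NFA).
Regular expressions like {a}* define regular languages.

The other choices are not regular:
- {w ∈ {a,b}* : w = w^R}: After pumping, the string is no longer symmetric
- {a^(2^n) : n ≥ 0}: After pumping, length is no longer a power of 2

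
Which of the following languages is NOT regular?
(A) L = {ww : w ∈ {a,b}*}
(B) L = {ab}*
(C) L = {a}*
(A) {ww : w ∈ {a,b}*}

(A) L = {ww : w ∈ {a,b}*} is NOT regular.

The pumping lemma can be used to prove this:
After pumping, the two halves no longer match

The other languages are regular because they can be recognized by finite automata.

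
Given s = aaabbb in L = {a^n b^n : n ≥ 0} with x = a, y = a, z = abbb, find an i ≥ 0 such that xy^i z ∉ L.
i = 3

xy³z = a · aaa · abbb = aaaaabbb; aaaaabbb has 5 a's and 3 b's; 5 ≠ 3, so it is not in L.
(Other choices also work, e.g. i = 0, 2; only i = 1 is guaranteed to stay in L since xy¹z = s.)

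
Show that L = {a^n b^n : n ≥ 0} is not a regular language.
Assume for contradiction that L is regular, and let p ≥ 1 be the pumping length given by the pumping lemma.
Choose s = a^p b^p. Then s ∈ L and |s| = 2p ≥ p.
By the pumping lemma, s = xyz for some x, y, z with |xy| ≤ p, |y| ≥ 1, and xy^i z ∈ L for every i ≥ 0.
Since |xy| ≤ p and the first p symbols of s are all a's, we must have y = a^k for some k with 1 ≤ k ≤ p.

Take i = 3: xy³z = a^(p + 2k) b^p.
This string has p + 2k a's but p b's, and p + 2k > p because k ≥ 1. So xy³z ∉ L.

This contradicts the pumping lemma, which requires xy^i z ∈ L for all i ≥ 0.
Hence L = {a^n b^n : n ≥ 0} is not regular. ∎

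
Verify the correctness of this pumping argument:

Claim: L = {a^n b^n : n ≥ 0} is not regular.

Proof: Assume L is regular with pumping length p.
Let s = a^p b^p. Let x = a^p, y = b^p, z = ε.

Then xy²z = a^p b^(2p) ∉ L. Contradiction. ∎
The proof is INCORRECT.

Error: The decomposition violates |xy| ≤ p.
With x = a^p and y = b^p, we have |xy| = 2p > p.
The pumping lemma requires |xy| ≤ p, so y must be within the first p characters.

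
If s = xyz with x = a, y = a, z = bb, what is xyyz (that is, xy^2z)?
aaabb

Given x = 'a', y = 'a', z = 'bb' and i = 2:

xy^2z = x + y·y·...·y (2 times) + z
       = 'a' + 'a'^2 + 'bb'
       = 'a' + 'aa' + 'bb'
       = 'aaabb'

The pumped string is 'aaabb' with length 5.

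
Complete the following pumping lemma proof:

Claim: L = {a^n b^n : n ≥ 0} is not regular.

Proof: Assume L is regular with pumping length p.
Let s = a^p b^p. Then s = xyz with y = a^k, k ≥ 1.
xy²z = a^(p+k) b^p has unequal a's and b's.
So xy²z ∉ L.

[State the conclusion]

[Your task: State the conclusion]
This contradicts the pumping lemma for regular languages,
which guarantees xy^i z ∈ L for all i ≥ 0.

Since our assumption that L is regular leads to a contradiction,
we conclude that L = {a^n b^n : n ≥ 0} is NOT regular. ∎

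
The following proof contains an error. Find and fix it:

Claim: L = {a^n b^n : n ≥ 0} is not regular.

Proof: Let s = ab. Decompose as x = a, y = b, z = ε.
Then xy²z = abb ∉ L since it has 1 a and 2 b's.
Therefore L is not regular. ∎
Error: The string s = ab might be shorter than the pumping length p.

Correction: Choose s = a^p b^p to ensure |s| ≥ p. Also, the decomposition is wrong: with |xy| ≤ p, y cannot include b's when s starts with p a's.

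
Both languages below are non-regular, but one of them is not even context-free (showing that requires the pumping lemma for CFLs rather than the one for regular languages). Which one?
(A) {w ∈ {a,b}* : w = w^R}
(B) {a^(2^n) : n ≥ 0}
(B) {a^(2^n) : n ≥ 0}

(B) {a^(2^n) : n ≥ 0} requires the CFL pumping lemma.

- {w ∈ {a,b}* : w = w^R} is context-free (but not regular)
  • Can be shown non-regular with the regular pumping lemma
  • After pumping, the string is no longer symmetric

- {a^(2^n) : n ≥ 0} is NOT context-free
  • Requires the CFL pumping lemma to prove
  • Gaps between powers of 2 grow exponentially

The CFL pumping lemma is "stronger" in that it can prove non-membership
in the larger class of context-free languages.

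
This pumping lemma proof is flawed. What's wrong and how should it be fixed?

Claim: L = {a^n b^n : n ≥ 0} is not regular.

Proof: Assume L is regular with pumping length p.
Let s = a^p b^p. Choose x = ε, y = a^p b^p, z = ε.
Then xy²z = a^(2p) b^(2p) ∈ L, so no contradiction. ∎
Error: The decomposition violates |xy| ≤ p. With y = a^p b^p, |xy| = |y| = 2p > p. (The proof also miscomputes xy²z, which would be a^p b^p a^p b^p rather than a^(2p) b^(2p), and it wrongly treats one harmless decomposition as settling the matter — the prover does not get to choose the decomposition.)

Correction: The pumping lemma requires |xy| ≤ p, and the argument must handle every decomposition satisfying |xy| ≤ p, |y| ≥ 1. Since s starts with p a's, any such y consists only of a's, say y = a^k with k ≥ 1. Then xy²z = a^(p+k) b^p has unequal numbers of a's and b's, so xy²z ∉ L — the required contradiction.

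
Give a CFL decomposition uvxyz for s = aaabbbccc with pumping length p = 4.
u='aa', v='a', x='bb', y='b', z='ccc'

For s = aaabbbccc with pumping length p = 4:

One valid decomposition:
- u = 'aa'
- v = 'a'
- x = 'bb'
- y = 'b'
- z = 'ccc'

Verification:
- uvxyz = 'aa' + 'a' + 'bb' + 'b' + 'ccc' = aaabbbccc ✓
- |vxy| = |'abbb'| = 4 ≤ 4 ✓
- |vy| = |'ab'| = 2 > 0 ✓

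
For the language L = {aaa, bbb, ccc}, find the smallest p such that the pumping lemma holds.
p = 4

For a finite language L, the pumping lemma holds vacuously if p > max|s| for s ∈ L.

The longest string in L = {aaa, bbb, ccc} has length 3.
If p = 4, then no string s ∈ L has |s| ≥ p, so the condition is vacuously true.

The minimum pumping length is p = 4.

Why no smaller p works: for any p ≤ 3, the longest string s ∈ L has |s| = 3 ≥ p, so it would
have to be pumpable; but pumping up (i = 2, 3, ...) produces ever longer strings, which cannot all lie in the
finite language L. So the pumping property fails for every p ≤ 3.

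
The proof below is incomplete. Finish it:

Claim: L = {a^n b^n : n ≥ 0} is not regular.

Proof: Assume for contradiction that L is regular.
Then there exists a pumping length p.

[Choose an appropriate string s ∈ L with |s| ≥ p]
s = a^p b^p

This string is in L (has equal a's and b's) and has length 2p ≥ p.
Any decomposition xyz with |xy| ≤ p means y consists only of a's,
so pumping will unbalance the counts.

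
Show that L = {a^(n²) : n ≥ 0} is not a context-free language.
Assume for contradiction that L is context-free, and let p ≥ 1 be the pumping length given by the pumping lemma for CFLs.
Choose s = a^(p²). Then s ∈ L and |s| = p² ≥ p.
By the CFL pumping lemma, s = uvxyz for some u, v, x, y, z with |vxy| ≤ p, |vy| ≥ 1, and uv^i xy^i z ∈ L for every i ≥ 0.
All symbols are a's, so only lengths matter: let k = |vy|, with 1 ≤ k ≤ |vxy| ≤ p.

Take i = 2: |uv²xy²z| = p² + k, and p² < p² + k ≤ p² + p < (p + 1)².
So the length lies strictly between consecutive squares and is not a perfect square; uv²xy²z ∉ L.

This contradicts the CFL pumping lemma, which requires uv^i xy^i z ∈ L for all i ≥ 0.
Hence L = {a^(n²) : n ≥ 0} is not context-free. ∎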